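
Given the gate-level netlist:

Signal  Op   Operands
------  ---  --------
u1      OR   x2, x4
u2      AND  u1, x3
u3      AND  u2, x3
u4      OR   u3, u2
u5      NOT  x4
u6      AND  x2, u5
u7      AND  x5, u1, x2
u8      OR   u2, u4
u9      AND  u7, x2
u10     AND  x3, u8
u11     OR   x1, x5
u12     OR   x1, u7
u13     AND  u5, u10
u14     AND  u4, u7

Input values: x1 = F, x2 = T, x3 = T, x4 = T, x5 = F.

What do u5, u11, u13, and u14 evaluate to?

u5 = F, u11 = F, u13 = F, u14 = F

u1 = x2 OR x4 = T OR T = T
u2 = u1 AND x3 = T AND T = T
u3 = u2 AND x3 = T AND T = T
u4 = u3 OR u2 = T OR T = T
u5 = NOT x4 = NOT T = F
u7 = x5 AND u1 AND x2 = F AND T AND T = F
u8 = u2 OR u4 = T OR T = T
u10 = x3 AND u8 = T AND T = T
u11 = x1 OR x5 = F OR F = F
u13 = u5 AND u10 = F AND T = F
u14 = u4 AND u7 = T AND F = F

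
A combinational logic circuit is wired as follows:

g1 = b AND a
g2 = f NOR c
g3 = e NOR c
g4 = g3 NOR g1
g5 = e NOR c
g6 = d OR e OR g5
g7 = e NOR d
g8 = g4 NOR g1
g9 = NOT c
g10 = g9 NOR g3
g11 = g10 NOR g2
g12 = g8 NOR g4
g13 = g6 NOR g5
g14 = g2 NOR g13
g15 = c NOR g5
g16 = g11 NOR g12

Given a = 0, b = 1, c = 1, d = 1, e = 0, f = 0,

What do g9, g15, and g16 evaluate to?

g9 = 0, g15 = 0, g16 = 1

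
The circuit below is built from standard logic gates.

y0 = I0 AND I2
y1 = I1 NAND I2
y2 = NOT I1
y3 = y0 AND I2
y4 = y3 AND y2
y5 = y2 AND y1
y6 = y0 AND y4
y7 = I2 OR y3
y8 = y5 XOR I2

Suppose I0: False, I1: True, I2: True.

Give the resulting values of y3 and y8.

y3 = False, y8 = True

y0 = I0 AND I2 = False AND True = False
y1 = I1 NAND I2 = True NAND True = False
y2 = NOT I1 = NOT True = False
y3 = y0 AND I2 = False AND True = False
y5 = y2 AND y1 = False AND False = False
y8 = y5 XOR I2 = False XOR True = True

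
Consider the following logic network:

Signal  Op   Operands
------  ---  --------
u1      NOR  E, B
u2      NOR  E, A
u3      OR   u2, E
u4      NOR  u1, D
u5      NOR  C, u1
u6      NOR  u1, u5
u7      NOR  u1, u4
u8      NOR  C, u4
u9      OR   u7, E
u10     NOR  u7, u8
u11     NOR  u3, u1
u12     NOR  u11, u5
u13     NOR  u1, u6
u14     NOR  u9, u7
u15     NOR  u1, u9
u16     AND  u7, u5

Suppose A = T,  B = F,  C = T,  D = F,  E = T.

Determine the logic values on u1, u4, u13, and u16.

u1 = E NOR B = T NOR F = F
u4 = u1 NOR D = F NOR F = T
u5 = C NOR u1 = T NOR F = F
u6 = u1 NOR u5 = F NOR F = T
u7 = u1 NOR u4 = F NOR T = F
u13 = u1 NOR u6 = F NOR T = F
u16 = u7 AND u5 = F AND F = F

u1 = F, u4 = T, u13 = F, u16 = F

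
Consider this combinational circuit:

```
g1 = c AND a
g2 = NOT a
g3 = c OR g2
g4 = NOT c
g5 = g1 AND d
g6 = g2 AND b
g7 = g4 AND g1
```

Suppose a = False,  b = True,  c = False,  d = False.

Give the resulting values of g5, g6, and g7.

g1 = c AND a = False AND False = False
g2 = NOT a = NOT False = True
g4 = NOT c = NOT False = True
g5 = g1 AND d = False AND False = False
g6 = g2 AND b = True AND True = True
g7 = g4 AND g1 = True AND False = False

g5 = False, g6 = True, g7 = False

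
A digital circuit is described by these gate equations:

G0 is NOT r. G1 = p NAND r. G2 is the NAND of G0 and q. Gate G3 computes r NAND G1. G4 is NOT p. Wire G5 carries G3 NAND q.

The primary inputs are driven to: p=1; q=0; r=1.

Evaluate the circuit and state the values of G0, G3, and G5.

G0 = 0  G3 = 1  G5 = 1

G0 = NOT r = NOT 1 = 0
G1 = p NAND r = 1 NAND 1 = 0
G3 = r NAND G1 = 1 NAND 0 = 1
G5 = G3 NAND q = 1 NAND 0 = 1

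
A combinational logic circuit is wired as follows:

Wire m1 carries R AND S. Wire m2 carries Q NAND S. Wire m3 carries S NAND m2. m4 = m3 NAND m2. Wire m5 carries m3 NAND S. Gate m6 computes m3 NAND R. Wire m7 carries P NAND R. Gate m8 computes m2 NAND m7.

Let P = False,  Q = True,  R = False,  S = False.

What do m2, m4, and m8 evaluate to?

m2 = True, m4 = False, m8 = False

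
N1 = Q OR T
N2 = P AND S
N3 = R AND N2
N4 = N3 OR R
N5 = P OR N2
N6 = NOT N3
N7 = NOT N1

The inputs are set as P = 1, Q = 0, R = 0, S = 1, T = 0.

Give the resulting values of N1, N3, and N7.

N1 = Q OR T = 0 OR 0 = 0
N2 = P AND S = 1 AND 1 = 1
N3 = R AND N2 = 0 AND 1 = 0
N7 = NOT N1 = NOT 0 = 1

N1 = 0; N3 = 0; N7 = 1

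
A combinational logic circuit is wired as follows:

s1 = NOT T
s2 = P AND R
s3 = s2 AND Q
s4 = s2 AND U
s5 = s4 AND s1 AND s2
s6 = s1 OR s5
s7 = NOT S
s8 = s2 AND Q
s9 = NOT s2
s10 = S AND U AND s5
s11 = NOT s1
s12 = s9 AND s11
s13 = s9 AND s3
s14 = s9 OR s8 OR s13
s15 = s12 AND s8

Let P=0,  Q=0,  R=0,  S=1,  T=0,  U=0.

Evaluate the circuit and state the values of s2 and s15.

s2 = 0  s15 = 0

s1 = NOT T = NOT 0 = 1
s2 = P AND R = 0 AND 0 = 0
s8 = s2 AND Q = 0 AND 0 = 0
s9 = NOT s2 = NOT 0 = 1
s11 = NOT s1 = NOT 1 = 0
s12 = s9 AND s11 = 1 AND 0 = 0
s15 = s12 AND s8 = 0 AND 0 = 0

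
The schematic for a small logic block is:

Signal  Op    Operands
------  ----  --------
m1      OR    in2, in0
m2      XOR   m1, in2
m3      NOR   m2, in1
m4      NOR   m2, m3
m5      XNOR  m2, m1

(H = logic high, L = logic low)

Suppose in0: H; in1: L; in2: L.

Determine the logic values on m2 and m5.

m1 = in2 OR in0 = L OR H = H
m2 = m1 XOR in2 = H XOR L = H
m5 = m2 XNOR m1 = H XNOR H = H

m2 = H, m5 = H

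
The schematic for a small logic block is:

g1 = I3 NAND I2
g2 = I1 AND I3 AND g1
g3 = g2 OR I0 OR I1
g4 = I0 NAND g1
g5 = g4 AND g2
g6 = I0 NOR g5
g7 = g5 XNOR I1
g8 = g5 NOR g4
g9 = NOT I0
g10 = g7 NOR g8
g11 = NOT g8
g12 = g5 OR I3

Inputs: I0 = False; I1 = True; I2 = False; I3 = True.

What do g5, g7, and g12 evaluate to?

g5 = True, g7 = True, g12 = True

g1 = I3 NAND I2 = True NAND False = True
g2 = I1 AND I3 AND g1 = True AND True AND True = True
g4 = I0 NAND g1 = False NAND True = True
g5 = g4 AND g2 = True AND True = True
g7 = g5 XNOR I1 = True XNOR True = True
g12 = g5 OR I3 = True OR True = True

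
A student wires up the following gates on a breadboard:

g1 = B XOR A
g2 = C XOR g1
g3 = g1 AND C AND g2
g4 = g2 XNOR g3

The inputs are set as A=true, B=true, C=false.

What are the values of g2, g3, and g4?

g1 = B XOR A = true XOR true = false
g2 = C XOR g1 = false XOR false = false
g3 = g1 AND C AND g2 = false AND false AND false = false
g4 = g2 XNOR g3 = false XNOR false = true

g2 = false, g3 = false, g4 = true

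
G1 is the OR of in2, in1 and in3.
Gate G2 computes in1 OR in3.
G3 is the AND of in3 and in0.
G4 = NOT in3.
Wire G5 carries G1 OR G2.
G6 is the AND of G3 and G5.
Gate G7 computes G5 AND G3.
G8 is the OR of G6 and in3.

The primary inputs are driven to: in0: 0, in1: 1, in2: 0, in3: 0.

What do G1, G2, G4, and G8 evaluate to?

G1 = in2 OR in1 OR in3 = 0 OR 1 OR 0 = 1
G2 = in1 OR in3 = 1 OR 0 = 1
G3 = in3 AND in0 = 0 AND 0 = 0
G4 = NOT in3 = NOT 0 = 1
G5 = G1 OR G2 = 1 OR 1 = 1
G6 = G3 AND G5 = 0 AND 1 = 0
G8 = G6 OR in3 = 0 OR 0 = 0

G1 = 1, G2 = 1, G4 = 1, G8 = 0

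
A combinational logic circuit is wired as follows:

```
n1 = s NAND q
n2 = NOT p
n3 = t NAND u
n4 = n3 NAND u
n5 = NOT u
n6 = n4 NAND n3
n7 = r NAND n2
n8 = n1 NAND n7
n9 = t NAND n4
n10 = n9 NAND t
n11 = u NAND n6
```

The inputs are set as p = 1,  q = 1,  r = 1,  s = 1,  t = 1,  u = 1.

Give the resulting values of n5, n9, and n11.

n3 = t NAND u = 1 NAND 1 = 0
n4 = n3 NAND u = 0 NAND 1 = 1
n5 = NOT u = NOT 1 = 0
n6 = n4 NAND n3 = 1 NAND 0 = 1
n9 = t NAND n4 = 1 NAND 1 = 0
n11 = u NAND n6 = 1 NAND 1 = 0

n5 = 0, n9 = 0, n11 = 0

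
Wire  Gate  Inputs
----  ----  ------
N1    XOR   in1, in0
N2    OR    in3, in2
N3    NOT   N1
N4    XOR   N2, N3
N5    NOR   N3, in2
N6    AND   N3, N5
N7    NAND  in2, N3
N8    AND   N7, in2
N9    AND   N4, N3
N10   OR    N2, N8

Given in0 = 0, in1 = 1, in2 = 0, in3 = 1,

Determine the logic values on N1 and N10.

N1 = 1  N10 = 1

N1 = in1 XOR in0 = 1 XOR 0 = 1
N2 = in3 OR in2 = 1 OR 0 = 1
N3 = NOT N1 = NOT 1 = 0
N7 = in2 NAND N3 = 0 NAND 0 = 1
N8 = N7 AND in2 = 1 AND 0 = 0
N10 = N2 OR N8 = 1 OR 0 = 1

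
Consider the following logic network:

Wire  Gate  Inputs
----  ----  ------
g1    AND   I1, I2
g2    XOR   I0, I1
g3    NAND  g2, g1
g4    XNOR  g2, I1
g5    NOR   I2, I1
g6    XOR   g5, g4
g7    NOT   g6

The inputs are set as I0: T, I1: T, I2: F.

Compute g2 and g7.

g2 = I0 XOR I1 = T XOR T = F
g4 = g2 XNOR I1 = F XNOR T = F
g5 = I2 NOR I1 = F NOR T = F
g6 = g5 XOR g4 = F XOR F = F
g7 = NOT g6 = NOT F = T

g2 = F  g7 = T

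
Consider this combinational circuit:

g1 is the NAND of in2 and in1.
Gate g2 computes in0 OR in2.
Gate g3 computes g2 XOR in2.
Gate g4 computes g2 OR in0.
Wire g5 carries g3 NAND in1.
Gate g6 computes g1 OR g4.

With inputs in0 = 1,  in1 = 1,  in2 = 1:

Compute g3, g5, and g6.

g3 = 0  g5 = 1  g6 = 1

g1 = in2 NAND in1 = 1 NAND 1 = 0
g2 = in0 OR in2 = 1 OR 1 = 1
g3 = g2 XOR in2 = 1 XOR 1 = 0
g4 = g2 OR in0 = 1 OR 1 = 1
g5 = g3 NAND in1 = 0 NAND 1 = 1
g6 = g1 OR g4 = 0 OR 1 = 1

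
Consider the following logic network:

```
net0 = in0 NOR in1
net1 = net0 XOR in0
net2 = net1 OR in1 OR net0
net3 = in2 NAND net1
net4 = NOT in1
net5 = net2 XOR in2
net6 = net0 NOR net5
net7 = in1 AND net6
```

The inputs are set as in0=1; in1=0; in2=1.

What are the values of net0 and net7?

net0 = in0 NOR in1 = 1 NOR 0 = 0
net1 = net0 XOR in0 = 0 XOR 1 = 1
net2 = net1 OR in1 OR net0 = 1 OR 0 OR 0 = 1
net5 = net2 XOR in2 = 1 XOR 1 = 0
net6 = net0 NOR net5 = 0 NOR 0 = 1
net7 = in1 AND net6 = 0 AND 1 = 0

net0 = 0  net7 = 0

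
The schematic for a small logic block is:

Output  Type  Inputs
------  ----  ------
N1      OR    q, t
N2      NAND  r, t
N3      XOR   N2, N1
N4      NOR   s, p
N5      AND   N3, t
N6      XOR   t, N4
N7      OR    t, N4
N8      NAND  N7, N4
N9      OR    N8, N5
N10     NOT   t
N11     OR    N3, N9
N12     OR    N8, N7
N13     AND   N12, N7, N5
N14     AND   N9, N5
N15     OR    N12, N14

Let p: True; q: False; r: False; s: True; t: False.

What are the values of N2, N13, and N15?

N1 = q OR t = False OR False = False
N2 = r NAND t = False NAND False = True
N3 = N2 XOR N1 = True XOR False = True
N4 = s NOR p = True NOR True = False
N5 = N3 AND t = True AND False = False
N7 = t OR N4 = False OR False = False
N8 = N7 NAND N4 = False NAND False = True
N9 = N8 OR N5 = True OR False = True
N12 = N8 OR N7 = True OR False = True
N13 = N12 AND N7 AND N5 = True AND False AND False = False
N14 = N9 AND N5 = True AND False = False
N15 = N12 OR N14 = True OR False = True

N2 = True  N13 = False  N15 = True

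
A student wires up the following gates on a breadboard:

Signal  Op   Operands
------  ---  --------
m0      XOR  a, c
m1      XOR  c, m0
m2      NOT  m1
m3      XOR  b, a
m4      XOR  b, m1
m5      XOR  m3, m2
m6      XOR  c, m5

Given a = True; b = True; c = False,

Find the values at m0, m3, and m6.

m0 = a XOR c = True XOR False = True
m1 = c XOR m0 = False XOR True = True
m2 = NOT m1 = NOT True = False
m3 = b XOR a = True XOR True = False
m5 = m3 XOR m2 = False XOR False = False
m6 = c XOR m5 = False XOR False = False

m0 = True, m3 = False, m6 = False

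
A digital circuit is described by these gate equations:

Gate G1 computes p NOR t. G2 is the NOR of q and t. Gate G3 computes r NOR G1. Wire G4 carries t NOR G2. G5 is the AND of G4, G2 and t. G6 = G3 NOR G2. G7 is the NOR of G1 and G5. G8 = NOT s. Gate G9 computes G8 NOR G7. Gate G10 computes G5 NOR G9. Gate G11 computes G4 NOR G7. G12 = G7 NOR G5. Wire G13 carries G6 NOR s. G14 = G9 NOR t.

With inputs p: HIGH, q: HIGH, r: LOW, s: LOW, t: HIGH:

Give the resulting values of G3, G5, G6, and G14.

G1 = p NOR t = HIGH NOR HIGH = LOW
G2 = q NOR t = HIGH NOR HIGH = LOW
G3 = r NOR G1 = LOW NOR LOW = HIGH
G4 = t NOR G2 = HIGH NOR LOW = LOW
G5 = G4 AND G2 AND t = LOW AND LOW AND HIGH = LOW
G6 = G3 NOR G2 = HIGH NOR LOW = LOW
G7 = G1 NOR G5 = LOW NOR LOW = HIGH
G8 = NOT s = NOT LOW = HIGH
G9 = G8 NOR G7 = HIGH NOR HIGH = LOW
G14 = G9 NOR t = LOW NOR HIGH = LOW

G3 = HIGH  G5 = LOW  G6 = LOW  G14 = LOW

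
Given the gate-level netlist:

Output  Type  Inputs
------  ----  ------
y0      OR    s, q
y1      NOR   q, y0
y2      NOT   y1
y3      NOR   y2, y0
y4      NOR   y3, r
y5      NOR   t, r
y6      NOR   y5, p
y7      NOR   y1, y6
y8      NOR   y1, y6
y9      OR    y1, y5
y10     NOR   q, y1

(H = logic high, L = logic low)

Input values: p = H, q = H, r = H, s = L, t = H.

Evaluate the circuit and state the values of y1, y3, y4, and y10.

y0 = s OR q = L OR H = H
y1 = q NOR y0 = H NOR H = L
y2 = NOT y1 = NOT L = H
y3 = y2 NOR y0 = H NOR H = L
y4 = y3 NOR r = L NOR H = L
y10 = q NOR y1 = H NOR L = L

y1 = L, y3 = L, y4 = L, y10 = L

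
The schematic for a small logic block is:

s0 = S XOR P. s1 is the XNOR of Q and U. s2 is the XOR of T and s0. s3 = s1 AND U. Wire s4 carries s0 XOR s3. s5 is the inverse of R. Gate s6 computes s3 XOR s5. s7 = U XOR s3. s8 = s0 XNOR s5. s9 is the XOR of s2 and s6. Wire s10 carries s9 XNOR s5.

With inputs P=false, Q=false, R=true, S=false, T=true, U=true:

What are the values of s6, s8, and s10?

s6 = false; s8 = true; s10 = false

s0 = S XOR P = false XOR false = false
s1 = Q XNOR U = false XNOR true = false
s2 = T XOR s0 = true XOR false = true
s3 = s1 AND U = false AND true = false
s5 = NOT R = NOT true = false
s6 = s3 XOR s5 = false XOR false = false
s8 = s0 XNOR s5 = false XNOR false = true
s9 = s2 XOR s6 = true XOR false = true
s10 = s9 XNOR s5 = true XNOR false = false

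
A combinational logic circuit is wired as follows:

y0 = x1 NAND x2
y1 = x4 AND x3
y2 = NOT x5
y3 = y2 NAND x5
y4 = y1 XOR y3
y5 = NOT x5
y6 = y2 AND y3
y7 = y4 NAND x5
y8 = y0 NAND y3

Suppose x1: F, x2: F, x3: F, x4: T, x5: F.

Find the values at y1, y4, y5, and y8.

y1 = F; y4 = T; y5 = T; y8 = F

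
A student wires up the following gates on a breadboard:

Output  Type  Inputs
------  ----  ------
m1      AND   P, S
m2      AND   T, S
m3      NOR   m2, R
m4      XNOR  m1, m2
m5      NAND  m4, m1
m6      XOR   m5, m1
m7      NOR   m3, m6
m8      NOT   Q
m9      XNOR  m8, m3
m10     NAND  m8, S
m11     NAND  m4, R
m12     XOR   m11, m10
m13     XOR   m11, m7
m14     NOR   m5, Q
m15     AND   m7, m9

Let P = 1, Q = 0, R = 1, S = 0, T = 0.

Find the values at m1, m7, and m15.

m1 = P AND S = 1 AND 0 = 0
m2 = T AND S = 0 AND 0 = 0
m3 = m2 NOR R = 0 NOR 1 = 0
m4 = m1 XNOR m2 = 0 XNOR 0 = 1
m5 = m4 NAND m1 = 1 NAND 0 = 1
m6 = m5 XOR m1 = 1 XOR 0 = 1
m7 = m3 NOR m6 = 0 NOR 1 = 0
m8 = NOT Q = NOT 0 = 1
m9 = m8 XNOR m3 = 1 XNOR 0 = 0
m15 = m7 AND m9 = 0 AND 0 = 0

m1 = 0; m7 = 0; m15 = 0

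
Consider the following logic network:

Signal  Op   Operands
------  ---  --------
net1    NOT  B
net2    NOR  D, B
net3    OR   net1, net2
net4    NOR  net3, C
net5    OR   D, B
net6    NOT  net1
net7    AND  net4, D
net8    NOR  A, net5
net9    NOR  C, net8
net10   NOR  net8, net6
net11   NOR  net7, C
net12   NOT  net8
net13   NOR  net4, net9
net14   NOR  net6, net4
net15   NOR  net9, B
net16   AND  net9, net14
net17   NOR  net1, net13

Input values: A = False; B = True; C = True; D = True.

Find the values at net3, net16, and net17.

net3 = False; net16 = False; net17 = False

net1 = NOT B = NOT True = False
net2 = D NOR B = True NOR True = False
net3 = net1 OR net2 = False OR False = False
net4 = net3 NOR C = False NOR True = False
net5 = D OR B = True OR True = True
net6 = NOT net1 = NOT False = True
net8 = A NOR net5 = False NOR True = False
net9 = C NOR net8 = True NOR False = False
net13 = net4 NOR net9 = False NOR False = True
net14 = net6 NOR net4 = True NOR False = False
net16 = net9 AND net14 = False AND False = False
net17 = net1 NOR net13 = False NOR True = False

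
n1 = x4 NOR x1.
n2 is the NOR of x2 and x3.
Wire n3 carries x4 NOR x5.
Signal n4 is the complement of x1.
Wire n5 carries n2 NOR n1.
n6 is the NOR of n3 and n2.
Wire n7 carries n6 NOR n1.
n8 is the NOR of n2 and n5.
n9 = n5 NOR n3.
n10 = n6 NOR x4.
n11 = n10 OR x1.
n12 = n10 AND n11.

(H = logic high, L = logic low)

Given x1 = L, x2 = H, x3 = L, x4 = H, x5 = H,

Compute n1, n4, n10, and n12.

n1 = L, n4 = H, n10 = L, n12 = L

n1 = x4 NOR x1 = H NOR L = L
n2 = x2 NOR x3 = H NOR L = L
n3 = x4 NOR x5 = H NOR H = L
n4 = NOT x1 = NOT L = H
n6 = n3 NOR n2 = L NOR L = H
n10 = n6 NOR x4 = H NOR H = L
n11 = n10 OR x1 = L OR L = L
n12 = n10 AND n11 = L AND L = L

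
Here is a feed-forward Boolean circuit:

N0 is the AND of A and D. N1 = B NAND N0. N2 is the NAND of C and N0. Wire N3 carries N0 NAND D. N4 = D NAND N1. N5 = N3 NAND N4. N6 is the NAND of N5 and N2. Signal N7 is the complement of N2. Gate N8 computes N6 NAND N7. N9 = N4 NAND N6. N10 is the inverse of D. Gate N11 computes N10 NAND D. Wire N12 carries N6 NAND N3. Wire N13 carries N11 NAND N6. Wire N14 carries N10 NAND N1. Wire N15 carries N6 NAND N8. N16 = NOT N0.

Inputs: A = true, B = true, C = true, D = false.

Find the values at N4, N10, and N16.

N0 = A AND D = true AND false = false
N1 = B NAND N0 = true NAND false = true
N4 = D NAND N1 = false NAND true = true
N10 = NOT D = NOT false = true
N16 = NOT N0 = NOT false = true

N4 = true, N10 = true, N16 = true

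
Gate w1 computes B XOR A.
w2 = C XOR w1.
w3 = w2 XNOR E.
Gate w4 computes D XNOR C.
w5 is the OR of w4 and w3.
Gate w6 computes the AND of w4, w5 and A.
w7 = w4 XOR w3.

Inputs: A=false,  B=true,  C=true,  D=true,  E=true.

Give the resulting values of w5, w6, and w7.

w1 = B XOR A = true XOR false = true
w2 = C XOR w1 = true XOR true = false
w3 = w2 XNOR E = false XNOR true = false
w4 = D XNOR C = true XNOR true = true
w5 = w4 OR w3 = true OR false = true
w6 = w4 AND w5 AND A = true AND true AND false = false
w7 = w4 XOR w3 = true XOR false = true

w5 = true  w6 = false  w7 = true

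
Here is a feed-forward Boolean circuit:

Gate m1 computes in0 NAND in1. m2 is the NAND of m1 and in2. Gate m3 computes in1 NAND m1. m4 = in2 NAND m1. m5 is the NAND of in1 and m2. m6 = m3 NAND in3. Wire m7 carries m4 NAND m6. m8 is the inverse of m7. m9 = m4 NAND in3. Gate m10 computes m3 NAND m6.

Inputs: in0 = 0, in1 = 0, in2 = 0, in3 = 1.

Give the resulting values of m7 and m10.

m1 = in0 NAND in1 = 0 NAND 0 = 1
m3 = in1 NAND m1 = 0 NAND 1 = 1
m4 = in2 NAND m1 = 0 NAND 1 = 1
m6 = m3 NAND in3 = 1 NAND 1 = 0
m7 = m4 NAND m6 = 1 NAND 0 = 1
m10 = m3 NAND m6 = 1 NAND 0 = 1

m7 = 1, m10 = 1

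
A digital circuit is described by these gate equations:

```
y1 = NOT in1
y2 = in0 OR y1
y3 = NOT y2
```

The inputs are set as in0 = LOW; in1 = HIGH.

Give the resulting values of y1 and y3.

y1 = LOW  y3 = HIGH

y1 = NOT in1 = NOT HIGH = LOW
y2 = in0 OR y1 = LOW OR LOW = LOW
y3 = NOT y2 = NOT LOW = HIGH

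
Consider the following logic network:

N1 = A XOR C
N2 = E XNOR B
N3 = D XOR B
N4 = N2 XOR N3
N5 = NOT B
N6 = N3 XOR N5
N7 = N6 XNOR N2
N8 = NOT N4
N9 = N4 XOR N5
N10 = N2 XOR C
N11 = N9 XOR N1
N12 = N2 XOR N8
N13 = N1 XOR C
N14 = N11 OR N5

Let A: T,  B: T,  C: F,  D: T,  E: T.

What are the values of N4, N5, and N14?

N4 = T, N5 = F, N14 = F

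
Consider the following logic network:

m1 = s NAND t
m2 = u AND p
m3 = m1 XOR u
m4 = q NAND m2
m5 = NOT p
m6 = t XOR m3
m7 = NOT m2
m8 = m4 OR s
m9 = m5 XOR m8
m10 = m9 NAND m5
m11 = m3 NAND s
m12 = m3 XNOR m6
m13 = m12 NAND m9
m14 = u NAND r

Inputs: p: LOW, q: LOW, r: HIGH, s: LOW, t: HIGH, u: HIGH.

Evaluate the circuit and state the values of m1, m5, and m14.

m1 = HIGH; m5 = HIGH; m14 = LOW

m1 = s NAND t = LOW NAND HIGH = HIGH
m5 = NOT p = NOT LOW = HIGH
m14 = u NAND r = HIGH NAND HIGH = LOW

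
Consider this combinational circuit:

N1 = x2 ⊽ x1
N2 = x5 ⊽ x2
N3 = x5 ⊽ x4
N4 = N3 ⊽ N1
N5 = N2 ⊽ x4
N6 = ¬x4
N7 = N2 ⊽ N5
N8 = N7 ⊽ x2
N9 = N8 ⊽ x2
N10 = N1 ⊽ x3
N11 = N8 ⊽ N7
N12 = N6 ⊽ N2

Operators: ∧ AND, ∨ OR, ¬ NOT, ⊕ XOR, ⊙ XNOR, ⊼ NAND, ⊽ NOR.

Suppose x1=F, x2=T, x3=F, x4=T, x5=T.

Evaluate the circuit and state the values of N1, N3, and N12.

N1 = x2 NOR x1 = T NOR F = F
N2 = x5 NOR x2 = T NOR T = F
N3 = x5 NOR x4 = T NOR T = F
N6 = NOT x4 = NOT T = F
N12 = N6 NOR N2 = F NOR F = T

N1 = F  N3 = F  N12 = T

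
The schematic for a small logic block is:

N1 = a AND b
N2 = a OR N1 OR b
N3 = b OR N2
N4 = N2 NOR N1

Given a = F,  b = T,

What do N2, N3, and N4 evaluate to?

N1 = a AND b = F AND T = F
N2 = a OR N1 OR b = F OR F OR T = T
N3 = b OR N2 = T OR T = T
N4 = N2 NOR N1 = T NOR F = F

N2 = T  N3 = T  N4 = F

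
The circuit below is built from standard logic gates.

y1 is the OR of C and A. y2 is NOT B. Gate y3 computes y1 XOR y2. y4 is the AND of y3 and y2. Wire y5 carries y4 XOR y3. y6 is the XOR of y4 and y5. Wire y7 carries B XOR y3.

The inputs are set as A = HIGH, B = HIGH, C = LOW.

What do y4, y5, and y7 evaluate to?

y1 = C OR A = LOW OR HIGH = HIGH
y2 = NOT B = NOT HIGH = LOW
y3 = y1 XOR y2 = HIGH XOR LOW = HIGH
y4 = y3 AND y2 = HIGH AND LOW = LOW
y5 = y4 XOR y3 = LOW XOR HIGH = HIGH
y7 = B XOR y3 = HIGH XOR HIGH = LOW

y4 = LOW; y5 = HIGH; y7 = LOW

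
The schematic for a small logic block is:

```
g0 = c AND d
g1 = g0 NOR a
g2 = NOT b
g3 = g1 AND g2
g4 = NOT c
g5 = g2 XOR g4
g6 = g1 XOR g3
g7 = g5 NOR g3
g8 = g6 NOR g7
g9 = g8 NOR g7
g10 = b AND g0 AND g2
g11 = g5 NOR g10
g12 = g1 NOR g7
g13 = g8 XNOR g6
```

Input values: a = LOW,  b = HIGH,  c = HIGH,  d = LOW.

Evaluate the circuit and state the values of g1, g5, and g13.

g1 = HIGH, g5 = LOW, g13 = LOW

g0 = c AND d = HIGH AND LOW = LOW
g1 = g0 NOR a = LOW NOR LOW = HIGH
g2 = NOT b = NOT HIGH = LOW
g3 = g1 AND g2 = HIGH AND LOW = LOW
g4 = NOT c = NOT HIGH = LOW
g5 = g2 XOR g4 = LOW XOR LOW = LOW
g6 = g1 XOR g3 = HIGH XOR LOW = HIGH
g7 = g5 NOR g3 = LOW NOR LOW = HIGH
g8 = g6 NOR g7 = HIGH NOR HIGH = LOW
g13 = g8 XNOR g6 = LOW XNOR HIGH = LOW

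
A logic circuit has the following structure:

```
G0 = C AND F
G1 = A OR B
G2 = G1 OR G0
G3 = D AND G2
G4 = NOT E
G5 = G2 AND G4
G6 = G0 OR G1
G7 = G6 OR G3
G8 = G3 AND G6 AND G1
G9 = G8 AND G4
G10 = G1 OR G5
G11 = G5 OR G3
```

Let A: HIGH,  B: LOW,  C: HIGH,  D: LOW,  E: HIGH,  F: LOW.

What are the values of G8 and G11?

G0 = C AND F = HIGH AND LOW = LOW
G1 = A OR B = HIGH OR LOW = HIGH
G2 = G1 OR G0 = HIGH OR LOW = HIGH
G3 = D AND G2 = LOW AND HIGH = LOW
G4 = NOT E = NOT HIGH = LOW
G5 = G2 AND G4 = HIGH AND LOW = LOW
G6 = G0 OR G1 = LOW OR HIGH = HIGH
G8 = G3 AND G6 AND G1 = LOW AND HIGH AND HIGH = LOW
G11 = G5 OR G3 = LOW OR LOW = LOW

G8 = LOW, G11 = LOW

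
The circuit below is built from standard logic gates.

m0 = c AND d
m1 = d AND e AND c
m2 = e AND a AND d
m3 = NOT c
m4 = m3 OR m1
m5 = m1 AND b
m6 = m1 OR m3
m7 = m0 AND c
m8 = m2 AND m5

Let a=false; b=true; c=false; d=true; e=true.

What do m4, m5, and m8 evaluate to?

m4 = true, m5 = false, m8 = false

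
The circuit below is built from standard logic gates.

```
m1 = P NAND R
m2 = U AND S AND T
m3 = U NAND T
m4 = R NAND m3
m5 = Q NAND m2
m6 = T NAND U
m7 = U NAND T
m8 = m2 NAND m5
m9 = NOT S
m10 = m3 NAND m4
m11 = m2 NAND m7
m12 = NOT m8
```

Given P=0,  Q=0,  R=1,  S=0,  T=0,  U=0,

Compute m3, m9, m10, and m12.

m2 = U AND S AND T = 0 AND 0 AND 0 = 0
m3 = U NAND T = 0 NAND 0 = 1
m4 = R NAND m3 = 1 NAND 1 = 0
m5 = Q NAND m2 = 0 NAND 0 = 1
m8 = m2 NAND m5 = 0 NAND 1 = 1
m9 = NOT S = NOT 0 = 1
m10 = m3 NAND m4 = 1 NAND 0 = 1
m12 = NOT m8 = NOT 1 = 0

m3 = 1, m9 = 1, m10 = 1, m12 = 0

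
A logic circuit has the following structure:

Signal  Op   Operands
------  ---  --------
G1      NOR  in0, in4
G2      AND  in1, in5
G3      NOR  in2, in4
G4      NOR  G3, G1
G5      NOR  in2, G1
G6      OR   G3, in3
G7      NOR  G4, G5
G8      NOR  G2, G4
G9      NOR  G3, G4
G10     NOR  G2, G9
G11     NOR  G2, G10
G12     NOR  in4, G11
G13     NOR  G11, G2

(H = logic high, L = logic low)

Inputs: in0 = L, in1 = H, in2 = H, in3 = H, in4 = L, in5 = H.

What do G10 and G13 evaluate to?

G10 = L, G13 = L

G1 = in0 NOR in4 = L NOR L = H
G2 = in1 AND in5 = H AND H = H
G3 = in2 NOR in4 = H NOR L = L
G4 = G3 NOR G1 = L NOR H = L
G9 = G3 NOR G4 = L NOR L = H
G10 = G2 NOR G9 = H NOR H = L
G11 = G2 NOR G10 = H NOR L = L
G13 = G11 NOR G2 = L NOR H = L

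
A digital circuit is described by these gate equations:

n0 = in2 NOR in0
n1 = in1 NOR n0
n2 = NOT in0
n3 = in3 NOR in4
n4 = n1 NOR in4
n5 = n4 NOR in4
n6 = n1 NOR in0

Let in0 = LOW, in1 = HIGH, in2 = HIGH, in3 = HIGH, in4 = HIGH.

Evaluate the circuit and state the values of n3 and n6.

n3 = LOW, n6 = HIGH

n0 = in2 NOR in0 = HIGH NOR LOW = LOW
n1 = in1 NOR n0 = HIGH NOR LOW = LOW
n3 = in3 NOR in4 = HIGH NOR HIGH = LOW
n6 = n1 NOR in0 = LOW NOR LOW = HIGH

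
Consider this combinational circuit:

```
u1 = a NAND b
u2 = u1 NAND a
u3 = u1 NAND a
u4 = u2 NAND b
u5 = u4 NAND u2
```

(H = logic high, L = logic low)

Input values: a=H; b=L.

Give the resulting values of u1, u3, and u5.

u1 = H  u3 = L  u5 = H

u1 = a NAND b = H NAND L = H
u2 = u1 NAND a = H NAND H = L
u3 = u1 NAND a = H NAND H = L
u4 = u2 NAND b = L NAND L = H
u5 = u4 NAND u2 = H NAND L = H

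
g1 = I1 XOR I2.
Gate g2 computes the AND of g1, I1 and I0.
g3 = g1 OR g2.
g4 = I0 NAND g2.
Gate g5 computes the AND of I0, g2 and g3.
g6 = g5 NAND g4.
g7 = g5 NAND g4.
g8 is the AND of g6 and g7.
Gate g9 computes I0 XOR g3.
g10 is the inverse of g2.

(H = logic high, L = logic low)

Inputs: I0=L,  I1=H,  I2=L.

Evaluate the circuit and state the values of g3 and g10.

g3 = H; g10 = H

g1 = I1 XOR I2 = H XOR L = H
g2 = g1 AND I1 AND I0 = H AND H AND L = L
g3 = g1 OR g2 = H OR L = H
g10 = NOT g2 = NOT L = H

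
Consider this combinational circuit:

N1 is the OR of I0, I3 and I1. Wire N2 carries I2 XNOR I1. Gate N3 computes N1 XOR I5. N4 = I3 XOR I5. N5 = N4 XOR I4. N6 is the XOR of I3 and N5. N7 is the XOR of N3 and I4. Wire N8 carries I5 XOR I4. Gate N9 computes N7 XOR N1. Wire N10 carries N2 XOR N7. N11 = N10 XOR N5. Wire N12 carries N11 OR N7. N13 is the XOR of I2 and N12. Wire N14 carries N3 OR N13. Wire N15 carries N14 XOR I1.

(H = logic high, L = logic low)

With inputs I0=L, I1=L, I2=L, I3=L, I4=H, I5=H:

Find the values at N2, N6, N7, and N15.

N2 = H, N6 = L, N7 = L, N15 = H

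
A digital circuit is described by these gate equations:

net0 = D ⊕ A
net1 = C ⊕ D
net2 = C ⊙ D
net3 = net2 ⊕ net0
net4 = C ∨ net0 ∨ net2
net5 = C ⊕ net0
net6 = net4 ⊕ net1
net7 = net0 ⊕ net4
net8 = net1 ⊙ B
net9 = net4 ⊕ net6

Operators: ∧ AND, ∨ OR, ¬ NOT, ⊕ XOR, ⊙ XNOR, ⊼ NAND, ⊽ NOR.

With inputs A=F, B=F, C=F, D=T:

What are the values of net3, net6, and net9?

net3 = T, net6 = F, net9 = T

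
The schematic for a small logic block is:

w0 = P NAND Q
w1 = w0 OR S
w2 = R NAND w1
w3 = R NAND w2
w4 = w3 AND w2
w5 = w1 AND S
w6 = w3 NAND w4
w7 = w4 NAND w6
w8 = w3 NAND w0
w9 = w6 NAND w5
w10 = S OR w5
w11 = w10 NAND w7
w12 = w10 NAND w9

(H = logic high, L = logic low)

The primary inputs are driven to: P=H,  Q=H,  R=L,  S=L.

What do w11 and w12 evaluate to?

w11 = H; w12 = H

w0 = P NAND Q = H NAND H = L
w1 = w0 OR S = L OR L = L
w2 = R NAND w1 = L NAND L = H
w3 = R NAND w2 = L NAND H = H
w4 = w3 AND w2 = H AND H = H
w5 = w1 AND S = L AND L = L
w6 = w3 NAND w4 = H NAND H = L
w7 = w4 NAND w6 = H NAND L = H
w9 = w6 NAND w5 = L NAND L = H
w10 = S OR w5 = L OR L = L
w11 = w10 NAND w7 = L NAND H = H
w12 = w10 NAND w9 = L NAND H = H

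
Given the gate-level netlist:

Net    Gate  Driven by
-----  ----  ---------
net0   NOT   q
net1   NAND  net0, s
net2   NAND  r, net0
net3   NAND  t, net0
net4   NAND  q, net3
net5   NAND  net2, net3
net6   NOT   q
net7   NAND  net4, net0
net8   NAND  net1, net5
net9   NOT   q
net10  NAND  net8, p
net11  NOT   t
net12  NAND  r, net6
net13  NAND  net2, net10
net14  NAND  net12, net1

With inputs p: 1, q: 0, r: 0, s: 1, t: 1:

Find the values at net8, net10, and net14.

net8 = 1, net10 = 0, net14 = 1

net0 = NOT q = NOT 0 = 1
net1 = net0 NAND s = 1 NAND 1 = 0
net2 = r NAND net0 = 0 NAND 1 = 1
net3 = t NAND net0 = 1 NAND 1 = 0
net5 = net2 NAND net3 = 1 NAND 0 = 1
net6 = NOT q = NOT 0 = 1
net8 = net1 NAND net5 = 0 NAND 1 = 1
net10 = net8 NAND p = 1 NAND 1 = 0
net12 = r NAND net6 = 0 NAND 1 = 1
net14 = net12 NAND net1 = 1 NAND 0 = 1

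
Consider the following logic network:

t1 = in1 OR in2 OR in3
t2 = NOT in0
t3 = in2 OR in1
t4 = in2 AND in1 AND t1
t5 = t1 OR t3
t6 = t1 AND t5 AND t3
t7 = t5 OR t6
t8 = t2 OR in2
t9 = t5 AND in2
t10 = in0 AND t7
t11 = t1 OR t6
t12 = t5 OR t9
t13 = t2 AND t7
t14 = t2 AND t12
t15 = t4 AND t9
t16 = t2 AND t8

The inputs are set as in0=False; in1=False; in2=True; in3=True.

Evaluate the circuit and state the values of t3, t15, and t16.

t3 = True, t15 = False, t16 = True

t1 = in1 OR in2 OR in3 = False OR True OR True = True
t2 = NOT in0 = NOT False = True
t3 = in2 OR in1 = True OR False = True
t4 = in2 AND in1 AND t1 = True AND False AND True = False
t5 = t1 OR t3 = True OR True = True
t8 = t2 OR in2 = True OR True = True
t9 = t5 AND in2 = True AND True = True
t15 = t4 AND t9 = False AND True = False
t16 = t2 AND t8 = True AND True = True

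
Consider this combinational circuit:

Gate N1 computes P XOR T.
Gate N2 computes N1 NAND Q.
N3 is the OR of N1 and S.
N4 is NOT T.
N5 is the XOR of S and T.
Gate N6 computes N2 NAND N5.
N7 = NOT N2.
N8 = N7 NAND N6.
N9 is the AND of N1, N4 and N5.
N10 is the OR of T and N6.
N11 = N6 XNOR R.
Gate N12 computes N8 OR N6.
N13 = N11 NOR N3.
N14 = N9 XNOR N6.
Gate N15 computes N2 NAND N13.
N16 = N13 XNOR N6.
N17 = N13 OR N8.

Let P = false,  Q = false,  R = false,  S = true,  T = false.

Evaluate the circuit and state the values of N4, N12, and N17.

N4 = true; N12 = true; N17 = true

N1 = P XOR T = false XOR false = false
N2 = N1 NAND Q = false NAND false = true
N3 = N1 OR S = false OR true = true
N4 = NOT T = NOT false = true
N5 = S XOR T = true XOR false = true
N6 = N2 NAND N5 = true NAND true = false
N7 = NOT N2 = NOT true = false
N8 = N7 NAND N6 = false NAND false = true
N11 = N6 XNOR R = false XNOR false = true
N12 = N8 OR N6 = true OR false = true
N13 = N11 NOR N3 = true NOR true = false
N17 = N13 OR N8 = false OR true = true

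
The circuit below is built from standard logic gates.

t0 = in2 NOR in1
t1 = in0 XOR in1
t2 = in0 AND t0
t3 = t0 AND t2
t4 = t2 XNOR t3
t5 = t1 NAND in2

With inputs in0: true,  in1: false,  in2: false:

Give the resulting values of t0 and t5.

t0 = in2 NOR in1 = false NOR false = true
t1 = in0 XOR in1 = true XOR false = true
t5 = t1 NAND in2 = true NAND false = true

t0 = true  t5 = true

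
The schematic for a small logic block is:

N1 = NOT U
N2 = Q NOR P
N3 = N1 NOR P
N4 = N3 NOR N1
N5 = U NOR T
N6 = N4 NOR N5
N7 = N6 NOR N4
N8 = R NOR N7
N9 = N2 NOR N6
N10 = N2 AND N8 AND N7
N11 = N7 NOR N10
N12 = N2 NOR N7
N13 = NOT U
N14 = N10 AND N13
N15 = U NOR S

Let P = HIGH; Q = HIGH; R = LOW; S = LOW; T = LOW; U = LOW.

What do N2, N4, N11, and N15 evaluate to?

N2 = LOW, N4 = LOW, N11 = LOW, N15 = HIGH

N1 = NOT U = NOT LOW = HIGH
N2 = Q NOR P = HIGH NOR HIGH = LOW
N3 = N1 NOR P = HIGH NOR HIGH = LOW
N4 = N3 NOR N1 = LOW NOR HIGH = LOW
N5 = U NOR T = LOW NOR LOW = HIGH
N6 = N4 NOR N5 = LOW NOR HIGH = LOW
N7 = N6 NOR N4 = LOW NOR LOW = HIGH
N8 = R NOR N7 = LOW NOR HIGH = LOW
N10 = N2 AND N8 AND N7 = LOW AND LOW AND HIGH = LOW
N11 = N7 NOR N10 = HIGH NOR LOW = LOW
N15 = U NOR S = LOW NOR LOW = HIGH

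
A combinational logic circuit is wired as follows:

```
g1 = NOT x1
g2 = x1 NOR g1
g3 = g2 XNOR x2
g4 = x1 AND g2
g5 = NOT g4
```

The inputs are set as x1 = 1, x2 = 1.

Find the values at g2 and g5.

g1 = NOT x1 = NOT 1 = 0
g2 = x1 NOR g1 = 1 NOR 0 = 0
g4 = x1 AND g2 = 1 AND 0 = 0
g5 = NOT g4 = NOT 0 = 1

g2 = 0; g5 = 1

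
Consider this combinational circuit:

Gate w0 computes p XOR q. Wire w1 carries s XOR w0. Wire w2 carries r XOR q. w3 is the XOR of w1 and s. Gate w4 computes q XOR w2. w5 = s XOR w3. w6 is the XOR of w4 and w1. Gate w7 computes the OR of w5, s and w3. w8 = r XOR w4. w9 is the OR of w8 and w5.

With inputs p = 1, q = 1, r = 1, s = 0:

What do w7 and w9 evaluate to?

w7 = 0, w9 = 0

w0 = p XOR q = 1 XOR 1 = 0
w1 = s XOR w0 = 0 XOR 0 = 0
w2 = r XOR q = 1 XOR 1 = 0
w3 = w1 XOR s = 0 XOR 0 = 0
w4 = q XOR w2 = 1 XOR 0 = 1
w5 = s XOR w3 = 0 XOR 0 = 0
w7 = w5 OR s OR w3 = 0 OR 0 OR 0 = 0
w8 = r XOR w4 = 1 XOR 1 = 0
w9 = w8 OR w5 = 0 OR 0 = 0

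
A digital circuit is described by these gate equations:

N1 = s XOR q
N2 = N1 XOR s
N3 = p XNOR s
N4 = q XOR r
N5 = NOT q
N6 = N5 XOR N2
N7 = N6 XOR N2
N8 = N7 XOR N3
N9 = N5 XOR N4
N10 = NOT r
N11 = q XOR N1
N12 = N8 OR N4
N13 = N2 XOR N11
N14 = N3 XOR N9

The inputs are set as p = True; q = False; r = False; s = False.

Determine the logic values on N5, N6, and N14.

N1 = s XOR q = False XOR False = False
N2 = N1 XOR s = False XOR False = False
N3 = p XNOR s = True XNOR False = False
N4 = q XOR r = False XOR False = False
N5 = NOT q = NOT False = True
N6 = N5 XOR N2 = True XOR False = True
N9 = N5 XOR N4 = True XOR False = True
N14 = N3 XOR N9 = False XOR True = True

N5 = True  N6 = True  N14 = True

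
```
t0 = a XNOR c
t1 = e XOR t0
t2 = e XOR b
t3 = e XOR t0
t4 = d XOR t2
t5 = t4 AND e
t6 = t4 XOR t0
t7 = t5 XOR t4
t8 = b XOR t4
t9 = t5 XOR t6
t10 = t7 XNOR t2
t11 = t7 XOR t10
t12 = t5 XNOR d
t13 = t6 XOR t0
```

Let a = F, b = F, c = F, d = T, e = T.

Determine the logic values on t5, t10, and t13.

t5 = F, t10 = F, t13 = F

t0 = a XNOR c = F XNOR F = T
t2 = e XOR b = T XOR F = T
t4 = d XOR t2 = T XOR T = F
t5 = t4 AND e = F AND T = F
t6 = t4 XOR t0 = F XOR T = T
t7 = t5 XOR t4 = F XOR F = F
t10 = t7 XNOR t2 = F XNOR T = F
t13 = t6 XOR t0 = T XOR T = F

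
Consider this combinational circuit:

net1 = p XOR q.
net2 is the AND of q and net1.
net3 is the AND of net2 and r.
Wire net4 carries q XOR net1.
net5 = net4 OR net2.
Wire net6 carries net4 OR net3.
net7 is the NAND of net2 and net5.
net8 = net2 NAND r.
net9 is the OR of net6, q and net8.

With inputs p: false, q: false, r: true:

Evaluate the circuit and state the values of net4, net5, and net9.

net1 = p XOR q = false XOR false = false
net2 = q AND net1 = false AND false = false
net3 = net2 AND r = false AND true = false
net4 = q XOR net1 = false XOR false = false
net5 = net4 OR net2 = false OR false = false
net6 = net4 OR net3 = false OR false = false
net8 = net2 NAND r = false NAND true = true
net9 = net6 OR q OR net8 = false OR false OR true = true

net4 = false  net5 = false  net9 = true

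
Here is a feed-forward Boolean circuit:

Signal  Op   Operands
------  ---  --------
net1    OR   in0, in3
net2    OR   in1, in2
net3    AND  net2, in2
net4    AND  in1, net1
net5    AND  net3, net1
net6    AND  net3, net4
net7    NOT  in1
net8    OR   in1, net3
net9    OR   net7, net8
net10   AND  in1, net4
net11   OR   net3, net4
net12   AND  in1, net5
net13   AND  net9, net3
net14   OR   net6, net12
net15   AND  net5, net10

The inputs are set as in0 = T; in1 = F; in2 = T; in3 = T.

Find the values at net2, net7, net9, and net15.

net2 = T, net7 = T, net9 = T, net15 = F

net1 = in0 OR in3 = T OR T = T
net2 = in1 OR in2 = F OR T = T
net3 = net2 AND in2 = T AND T = T
net4 = in1 AND net1 = F AND T = F
net5 = net3 AND net1 = T AND T = T
net7 = NOT in1 = NOT F = T
net8 = in1 OR net3 = F OR T = T
net9 = net7 OR net8 = T OR T = T
net10 = in1 AND net4 = F AND F = F
net15 = net5 AND net10 = T AND F = F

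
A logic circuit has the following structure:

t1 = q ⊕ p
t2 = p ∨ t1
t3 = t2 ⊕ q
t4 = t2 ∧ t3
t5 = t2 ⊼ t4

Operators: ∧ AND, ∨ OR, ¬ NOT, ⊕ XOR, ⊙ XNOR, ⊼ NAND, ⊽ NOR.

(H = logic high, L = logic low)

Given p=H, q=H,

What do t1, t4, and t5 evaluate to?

t1 = q XOR p = H XOR H = L
t2 = p OR t1 = H OR L = H
t3 = t2 XOR q = H XOR H = L
t4 = t2 AND t3 = H AND L = L
t5 = t2 NAND t4 = H NAND L = H

t1 = L, t4 = L, t5 = H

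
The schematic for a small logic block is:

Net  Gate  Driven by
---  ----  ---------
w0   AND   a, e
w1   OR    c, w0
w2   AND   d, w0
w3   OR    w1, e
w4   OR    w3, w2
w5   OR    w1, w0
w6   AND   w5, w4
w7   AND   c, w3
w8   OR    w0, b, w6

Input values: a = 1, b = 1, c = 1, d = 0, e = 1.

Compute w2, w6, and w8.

w0 = a AND e = 1 AND 1 = 1
w1 = c OR w0 = 1 OR 1 = 1
w2 = d AND w0 = 0 AND 1 = 0
w3 = w1 OR e = 1 OR 1 = 1
w4 = w3 OR w2 = 1 OR 0 = 1
w5 = w1 OR w0 = 1 OR 1 = 1
w6 = w5 AND w4 = 1 AND 1 = 1
w8 = w0 OR b OR w6 = 1 OR 1 OR 1 = 1

w2 = 0; w6 = 1; w8 = 1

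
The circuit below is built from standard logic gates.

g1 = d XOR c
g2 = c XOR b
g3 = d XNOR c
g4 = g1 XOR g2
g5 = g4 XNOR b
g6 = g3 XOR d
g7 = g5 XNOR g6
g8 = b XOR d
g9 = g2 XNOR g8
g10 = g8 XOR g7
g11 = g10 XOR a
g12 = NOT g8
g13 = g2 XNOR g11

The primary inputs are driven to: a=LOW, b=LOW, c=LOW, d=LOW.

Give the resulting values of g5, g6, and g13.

g5 = HIGH, g6 = HIGH, g13 = LOW

g1 = d XOR c = LOW XOR LOW = LOW
g2 = c XOR b = LOW XOR LOW = LOW
g3 = d XNOR c = LOW XNOR LOW = HIGH
g4 = g1 XOR g2 = LOW XOR LOW = LOW
g5 = g4 XNOR b = LOW XNOR LOW = HIGH
g6 = g3 XOR d = HIGH XOR LOW = HIGH
g7 = g5 XNOR g6 = HIGH XNOR HIGH = HIGH
g8 = b XOR d = LOW XOR LOW = LOW
g10 = g8 XOR g7 = LOW XOR HIGH = HIGH
g11 = g10 XOR a = HIGH XOR LOW = HIGH
g13 = g2 XNOR g11 = LOW XNOR HIGH = LOW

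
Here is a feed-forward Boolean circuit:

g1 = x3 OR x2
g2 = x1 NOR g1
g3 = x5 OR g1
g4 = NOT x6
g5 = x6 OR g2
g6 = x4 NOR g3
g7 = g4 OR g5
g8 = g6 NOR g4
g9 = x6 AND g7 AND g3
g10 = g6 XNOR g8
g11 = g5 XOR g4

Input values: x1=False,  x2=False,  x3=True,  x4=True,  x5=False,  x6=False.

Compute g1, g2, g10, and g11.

g1 = True  g2 = False  g10 = True  g11 = True

g1 = x3 OR x2 = True OR False = True
g2 = x1 NOR g1 = False NOR True = False
g3 = x5 OR g1 = False OR True = True
g4 = NOT x6 = NOT False = True
g5 = x6 OR g2 = False OR False = False
g6 = x4 NOR g3 = True NOR True = False
g8 = g6 NOR g4 = False NOR True = False
g10 = g6 XNOR g8 = False XNOR False = True
g11 = g5 XOR g4 = False XOR True = True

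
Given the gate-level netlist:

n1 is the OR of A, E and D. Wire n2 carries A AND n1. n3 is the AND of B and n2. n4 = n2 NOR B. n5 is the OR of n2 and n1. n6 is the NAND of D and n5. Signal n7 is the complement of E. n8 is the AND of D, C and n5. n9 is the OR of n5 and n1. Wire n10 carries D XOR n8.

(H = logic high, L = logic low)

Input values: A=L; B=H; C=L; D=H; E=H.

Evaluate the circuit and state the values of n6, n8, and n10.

n6 = L  n8 = L  n10 = H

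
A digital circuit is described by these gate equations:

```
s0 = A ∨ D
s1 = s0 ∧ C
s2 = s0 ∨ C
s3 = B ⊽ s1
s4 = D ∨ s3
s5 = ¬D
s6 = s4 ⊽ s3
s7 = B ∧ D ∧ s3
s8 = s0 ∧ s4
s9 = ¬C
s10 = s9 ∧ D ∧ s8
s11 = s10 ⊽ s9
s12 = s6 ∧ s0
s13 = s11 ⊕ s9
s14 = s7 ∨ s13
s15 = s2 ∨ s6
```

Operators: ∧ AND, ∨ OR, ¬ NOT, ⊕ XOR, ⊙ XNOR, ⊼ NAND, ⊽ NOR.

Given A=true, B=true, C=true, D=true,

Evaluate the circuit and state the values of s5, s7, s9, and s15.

s0 = A OR D = true OR true = true
s1 = s0 AND C = true AND true = true
s2 = s0 OR C = true OR true = true
s3 = B NOR s1 = true NOR true = false
s4 = D OR s3 = true OR false = true
s5 = NOT D = NOT true = false
s6 = s4 NOR s3 = true NOR false = false
s7 = B AND D AND s3 = true AND true AND false = false
s9 = NOT C = NOT true = false
s15 = s2 OR s6 = true OR false = true

s5 = false, s7 = false, s9 = false, s15 = true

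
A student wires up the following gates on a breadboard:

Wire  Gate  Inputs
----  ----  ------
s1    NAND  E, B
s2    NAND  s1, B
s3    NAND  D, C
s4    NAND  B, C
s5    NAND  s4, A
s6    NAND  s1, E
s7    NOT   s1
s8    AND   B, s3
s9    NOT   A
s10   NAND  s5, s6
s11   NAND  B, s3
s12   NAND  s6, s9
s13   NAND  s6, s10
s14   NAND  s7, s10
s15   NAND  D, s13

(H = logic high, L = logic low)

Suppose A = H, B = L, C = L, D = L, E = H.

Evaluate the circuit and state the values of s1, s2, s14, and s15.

s1 = H; s2 = H; s14 = H; s15 = H

s1 = E NAND B = H NAND L = H
s2 = s1 NAND B = H NAND L = H
s4 = B NAND C = L NAND L = H
s5 = s4 NAND A = H NAND H = L
s6 = s1 NAND E = H NAND H = L
s7 = NOT s1 = NOT H = L
s10 = s5 NAND s6 = L NAND L = H
s13 = s6 NAND s10 = L NAND H = H
s14 = s7 NAND s10 = L NAND H = H
s15 = D NAND s13 = L NAND H = H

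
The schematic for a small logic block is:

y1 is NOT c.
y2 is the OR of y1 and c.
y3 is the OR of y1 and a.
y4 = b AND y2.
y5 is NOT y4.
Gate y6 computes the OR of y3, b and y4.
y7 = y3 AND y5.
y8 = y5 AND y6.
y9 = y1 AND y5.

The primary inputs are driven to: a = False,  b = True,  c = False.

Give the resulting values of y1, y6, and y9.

y1 = NOT c = NOT False = True
y2 = y1 OR c = True OR False = True
y3 = y1 OR a = True OR False = True
y4 = b AND y2 = True AND True = True
y5 = NOT y4 = NOT True = False
y6 = y3 OR b OR y4 = True OR True OR True = True
y9 = y1 AND y5 = True AND False = False

y1 = True; y6 = True; y9 = False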